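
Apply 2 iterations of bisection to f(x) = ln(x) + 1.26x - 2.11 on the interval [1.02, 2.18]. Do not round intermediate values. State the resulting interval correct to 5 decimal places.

[1.31000, 1.60000]

f(1.020000) = -0.804997, f(2.180000) = 1.416125 (opposite signs)
step 1: m = 1.600000, f(m) = 0.376004 > 0 → root in [1.020000, 1.600000]
step 2: m = 1.310000, f(m) = -0.189373 < 0 → root in [1.310000, 1.600000]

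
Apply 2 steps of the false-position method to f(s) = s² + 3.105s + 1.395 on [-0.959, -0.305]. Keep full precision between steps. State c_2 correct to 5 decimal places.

-0.55078

False-position update: c = (a·f(b) − b·f(a))/(f(b) − f(a)); replace the endpoint whose sign matches f(c).
f(-0.959000) = -0.663014, f(-0.305000) = 0.541000
step 1: c = -0.598862, f(c) = -0.105831 < 0 → new bracket [-0.598862, -0.305000]
step 2: c = -0.550782, f(c) = -0.011817 < 0 → new bracket [-0.550782, -0.305000]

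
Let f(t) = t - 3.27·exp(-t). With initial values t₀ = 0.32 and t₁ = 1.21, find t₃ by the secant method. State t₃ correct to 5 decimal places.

f(t_0) = -2.054507, f(t_1) = 0.234895
t_2 = 1.210000 - (0.234895)·(1.210000 - 0.320000)/(0.234895 - (-2.054507)) = 1.118685; f(t_2) = 0.050346
t_3 = 1.118685 - (0.050346)·(1.118685 - 1.210000)/(0.050346 - (0.234895)) = 1.093774; f(t_3) = -0.001513

1.09377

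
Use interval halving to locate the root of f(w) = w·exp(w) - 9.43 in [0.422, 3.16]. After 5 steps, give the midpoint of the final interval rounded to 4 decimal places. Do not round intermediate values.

f(0.422000) = -8.786446, f(3.160000) = 65.053083 (opposite signs)
step 1: m = 1.791000, f(m) = 1.307842 > 0 → root in [0.422000, 1.791000]
step 2: m = 1.106500, f(m) = -6.084213 < 0 → root in [1.106500, 1.791000]
step 3: m = 1.448750, f(m) = -3.261528 < 0 → root in [1.448750, 1.791000]
step 4: m = 1.619875, f(m) = -1.245648 < 0 → root in [1.619875, 1.791000]
step 5: m = 1.705437, f(m) = -0.043625 < 0 → root in [1.705437, 1.791000]
Midpoint of [1.705437, 1.791000] = 1.748219

1.7482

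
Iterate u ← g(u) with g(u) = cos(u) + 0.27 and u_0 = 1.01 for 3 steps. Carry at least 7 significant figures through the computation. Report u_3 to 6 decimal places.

u_1 = g(1.010000) = 0.801861
u_2 = g(0.801861) = 0.965371
u_3 = g(0.965371) = 0.839112

0.839112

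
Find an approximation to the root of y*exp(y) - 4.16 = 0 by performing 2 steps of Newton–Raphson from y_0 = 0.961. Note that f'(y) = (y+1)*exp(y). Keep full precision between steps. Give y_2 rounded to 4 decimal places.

y_0 = 0.961000: f = -1.647649, f' = 5.126661 → y_1 = 0.961000 - (-1.647649)/(5.126661) = 1.282388
y_1 = 1.282388: f = 0.463317, f' = 8.228557 → y_2 = 1.282388 - (0.463317)/(8.228557) = 1.226082

1.2261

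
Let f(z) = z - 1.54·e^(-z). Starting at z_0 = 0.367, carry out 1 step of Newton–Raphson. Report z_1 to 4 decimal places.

0.7056

f'(z) = 1 + 1.54·e^(-z)
z_0 = 0.367000: f = -0.699927, f' = 2.066927 → z_1 = 0.367000 - (-0.699927)/(2.066927) = 0.705632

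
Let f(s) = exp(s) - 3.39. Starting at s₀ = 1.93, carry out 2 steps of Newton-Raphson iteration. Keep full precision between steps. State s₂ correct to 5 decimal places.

Newton update: s ← s − f(s)/f'(s).
f'(s) = exp(s)
s_0 = 1.930000: f = 3.499510, f' = 6.889510 → s_1 = 1.930000 - (3.499510)/(6.889510) = 1.422052
s_1 = 1.422052: f = 0.755620, f' = 4.145620 → s_2 = 1.422052 - (0.755620)/(4.145620) = 1.239783

1.23978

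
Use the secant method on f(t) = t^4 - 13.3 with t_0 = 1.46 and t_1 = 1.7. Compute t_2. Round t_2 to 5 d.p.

f(t_0) = -8.756281, f(t_1) = -4.947900
t_2 = 1.700000 - (-4.947900)·(1.700000 - 1.460000)/(-4.947900 - (-8.756281)) = 2.011811; f(t_2) = 3.081320

2.01181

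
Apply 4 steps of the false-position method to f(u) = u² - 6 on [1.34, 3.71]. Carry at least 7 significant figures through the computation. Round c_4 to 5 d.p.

2.44698

f(1.340000) = -4.204400, f(3.710000) = 7.764100
step 1: c = 2.172554, f(c) = -1.280007 < 0 → new bracket [2.172554, 3.710000]
step 2: c = 2.390148, f(c) = -0.287192 < 0 → new bracket [2.390148, 3.710000]
step 3: c = 2.437228, f(c) = -0.059921 < 0 → new bracket [2.437228, 3.710000]
step 4: c = 2.446975, f(c) = -0.012312 < 0 → new bracket [2.446975, 3.710000]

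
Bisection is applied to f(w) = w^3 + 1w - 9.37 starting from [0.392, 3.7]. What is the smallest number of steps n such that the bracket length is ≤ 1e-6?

22

Initial width b − a = 3.7 − 0.392 = 3.308000.
After n steps the width is (b−a)/2^n; need (b−a)/2^n ≤ 1e-6.
So n ≥ log₂(3.308000/1e-6) = log₂(3308000.0000) ≈ 21.6575.
Hence n = 22.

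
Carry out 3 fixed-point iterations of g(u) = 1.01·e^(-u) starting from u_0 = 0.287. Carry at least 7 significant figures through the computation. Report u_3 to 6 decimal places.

u_1 = g(0.287000) = 0.758017
u_2 = g(0.758017) = 0.473281
u_3 = g(0.473281) = 0.629185

0.629185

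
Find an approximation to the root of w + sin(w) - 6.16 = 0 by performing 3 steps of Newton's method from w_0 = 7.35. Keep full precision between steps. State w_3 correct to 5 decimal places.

Newton update: w ← w − f(w)/f'(w).
f'(w) = 1 + cos(w)
w_0 = 7.350000: f = 2.065667, f' = 1.482916 → w_1 = 7.350000 - (2.065667)/(1.482916) = 5.957024
w_1 = 5.957024: f = -0.523386, f' = 1.947279 → w_2 = 5.957024 - (-0.523386)/(1.947279) = 6.225802
w_2 = 6.225802: f = 0.008449, f' = 1.998354 → w_3 = 6.225802 - (0.008449)/(1.998354) = 6.221573

6.22157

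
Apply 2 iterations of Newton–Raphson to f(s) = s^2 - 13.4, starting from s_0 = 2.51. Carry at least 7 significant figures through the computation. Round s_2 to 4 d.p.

3.6695

Newton update: s ← s − f(s)/f'(s).
f'(s) = 2s
s_0 = 2.510000: f = -7.099900, f' = 5.020000 → s_1 = 2.510000 - (-7.099900)/(5.020000) = 3.924323
s_1 = 3.924323: f = 2.000309, f' = 7.848645 → s_2 = 3.924323 - (2.000309)/(7.848645) = 3.669462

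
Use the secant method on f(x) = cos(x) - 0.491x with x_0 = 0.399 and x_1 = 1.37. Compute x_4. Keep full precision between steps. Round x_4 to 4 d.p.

Secant update: x_(k+1) = x_k − f(x_k)·(x_k − x_(k-1))/(f(x_k) − f(x_(k-1))).
f(x_0) = 0.725541, f(x_1) = -0.473220
x_2 = 1.370000 - (-0.473220)·(1.370000 - 0.399000)/(-0.473220 - (0.725541)) = 0.986690; f(x_2) = 0.066989
x_3 = 0.986690 - (0.066989)·(0.986690 - 1.370000)/(0.066989 - (-0.473220)) = 1.034223; f(x_3) = 0.003391
x_4 = 1.034223 - (0.003391)·(1.034223 - 0.986690)/(0.003391 - (0.066989)) = 1.036757; f(x_4) = -0.000033

1.0368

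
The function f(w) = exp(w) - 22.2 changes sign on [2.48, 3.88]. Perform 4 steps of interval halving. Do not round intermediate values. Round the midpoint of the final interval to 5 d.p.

f(2.480000) = -10.258736, f(3.880000) = 26.224215 (opposite signs)
step 1: m = 3.180000, f(m) = 1.846754 > 0 → root in [2.480000, 3.180000]
step 2: m = 2.830000, f(m) = -5.254539 < 0 → root in [2.830000, 3.180000]
step 3: m = 3.005000, f(m) = -2.013784 < 0 → root in [3.005000, 3.180000]
step 4: m = 3.092500, f(m) = -0.167911 < 0 → root in [3.092500, 3.180000]
Midpoint of [3.092500, 3.180000] = 3.136250

3.13625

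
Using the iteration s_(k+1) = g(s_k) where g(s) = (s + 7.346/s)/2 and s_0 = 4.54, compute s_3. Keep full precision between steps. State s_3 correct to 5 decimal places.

2.71044

s_1 = g(4.540000) = 3.079031
s_2 = g(3.079031) = 2.732423
s_3 = g(2.732423) = 2.710440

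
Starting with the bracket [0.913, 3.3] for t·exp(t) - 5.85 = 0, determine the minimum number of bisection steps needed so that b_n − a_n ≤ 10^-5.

Initial width b − a = 3.3 − 0.913 = 2.387000.
After n steps the width is (b−a)/2^n; need (b−a)/2^n ≤ 10^-5.
So n ≥ log₂(2.387000/10^-5) = log₂(238700.0000) ≈ 17.8648.
Hence n = 18.

18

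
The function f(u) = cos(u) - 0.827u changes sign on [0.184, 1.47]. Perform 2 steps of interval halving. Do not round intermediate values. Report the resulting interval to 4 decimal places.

[0.5055, 0.8270]

f(0.184000) = 0.830952, f(1.470000) = -1.115064 (opposite signs)
step 1: m = 0.827000, f(m) = -0.006842 < 0 → root in [0.184000, 0.827000]
step 2: m = 0.505500, f(m) = 0.456884 > 0 → root in [0.505500, 0.827000]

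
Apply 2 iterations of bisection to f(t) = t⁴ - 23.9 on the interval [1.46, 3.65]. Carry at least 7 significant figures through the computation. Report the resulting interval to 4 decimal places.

f(1.460000) = -19.356281, f(3.650000) = 153.589006 (opposite signs)
step 1: m = 2.555000, f(m) = 18.715110 > 0 → root in [1.460000, 2.555000]
step 2: m = 2.007500, f(m) = -7.658647 < 0 → root in [2.007500, 2.555000]

[2.0075, 2.5550]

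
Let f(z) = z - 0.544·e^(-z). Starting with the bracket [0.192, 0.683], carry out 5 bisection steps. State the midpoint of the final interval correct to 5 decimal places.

0.36845

f(0.192000) = -0.256967, f(0.683000) = 0.408226 (opposite signs)
step 1: m = 0.437500, f(m) = 0.086267 > 0 → root in [0.192000, 0.437500]
step 2: m = 0.314750, f(m) = -0.082354 < 0 → root in [0.314750, 0.437500]
step 3: m = 0.376125, f(m) = 0.002660 > 0 → root in [0.314750, 0.376125]
step 4: m = 0.345437, f(m) = -0.039666 < 0 → root in [0.345437, 0.376125]
step 5: m = 0.360781, f(m) = -0.018458 < 0 → root in [0.360781, 0.376125]
Midpoint of [0.360781, 0.376125] = 0.368453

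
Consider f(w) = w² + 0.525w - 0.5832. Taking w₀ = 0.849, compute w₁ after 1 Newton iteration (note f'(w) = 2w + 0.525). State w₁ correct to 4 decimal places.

w_0 = 0.849000: f = 0.583326, f' = 2.223000 → w_1 = 0.849000 - (0.583326)/(2.223000) = 0.586595

0.5866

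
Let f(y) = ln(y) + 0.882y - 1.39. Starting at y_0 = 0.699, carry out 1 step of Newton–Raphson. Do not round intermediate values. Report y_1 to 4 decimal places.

f'(y) = 1/y + 0.882
y_0 = 0.699000: f = -1.131587, f' = 2.312615 → y_1 = 0.699000 - (-1.131587)/(2.312615) = 1.188310

1.1883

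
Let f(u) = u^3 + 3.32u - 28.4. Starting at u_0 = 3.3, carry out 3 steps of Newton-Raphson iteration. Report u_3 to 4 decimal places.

2.6902

f'(u) = 3u^2 + 3.32
u_0 = 3.300000: f = 18.493000, f' = 35.990000 → u_1 = 3.300000 - (18.493000)/(35.990000) = 2.786163
u_1 = 2.786163: f = 2.478216, f' = 26.608110 → u_2 = 2.786163 - (2.478216)/(26.608110) = 2.693025
u_2 = 2.693025: f = 0.071699, f' = 25.077154 → u_3 = 2.693025 - (0.071699)/(25.077154) = 2.690166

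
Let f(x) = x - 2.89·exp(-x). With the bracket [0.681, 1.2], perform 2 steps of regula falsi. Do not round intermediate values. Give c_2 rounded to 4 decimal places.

f(0.681000) = -0.781660, f(1.200000) = 0.329549
step 1: c = 1.046081, f(c) = 0.030790 > 0 → new bracket [0.681000, 1.046081]
step 2: c = 1.032245, f(c) = 0.002809 > 0 → new bracket [0.681000, 1.032245]

1.0322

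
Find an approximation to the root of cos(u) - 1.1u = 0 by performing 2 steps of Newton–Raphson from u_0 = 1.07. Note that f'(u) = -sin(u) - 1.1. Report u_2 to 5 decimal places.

u_0 = 1.070000: f = -0.696876, f' = -1.977201 → u_1 = 1.070000 - (-0.696876)/(-1.977201) = 0.717544
u_1 = 0.717544: f = -0.035876, f' = -1.757536 → u_2 = 0.717544 - (-0.035876)/(-1.757536) = 0.697132

0.69713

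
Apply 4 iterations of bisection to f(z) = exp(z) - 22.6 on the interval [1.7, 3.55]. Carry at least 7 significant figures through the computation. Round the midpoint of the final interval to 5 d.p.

3.14531

f(1.700000) = -17.126053, f(3.550000) = 12.213317 (opposite signs)
step 1: m = 2.625000, f(m) = -8.795426 < 0 → root in [2.625000, 3.550000]
step 2: m = 3.087500, f(m) = -0.677796 < 0 → root in [3.087500, 3.550000]
step 3: m = 3.318750, f(m) = 5.025797 > 0 → root in [3.087500, 3.318750]
step 4: m = 3.203125, f(m) = 2.009314 > 0 → root in [3.087500, 3.203125]
Midpoint of [3.087500, 3.203125] = 3.145313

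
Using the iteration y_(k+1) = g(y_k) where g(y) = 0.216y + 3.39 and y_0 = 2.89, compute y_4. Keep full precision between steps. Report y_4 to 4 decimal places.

4.3209

y_1 = g(2.890000) = 4.014240
y_2 = g(4.014240) = 4.257076
y_3 = g(4.257076) = 4.309528
y_4 = g(4.309528) = 4.320858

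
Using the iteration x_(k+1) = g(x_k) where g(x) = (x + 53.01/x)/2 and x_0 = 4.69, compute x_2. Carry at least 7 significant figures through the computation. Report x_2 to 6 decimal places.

x_1 = g(4.690000) = 7.996386
x_2 = g(7.996386) = 7.312815

7.312815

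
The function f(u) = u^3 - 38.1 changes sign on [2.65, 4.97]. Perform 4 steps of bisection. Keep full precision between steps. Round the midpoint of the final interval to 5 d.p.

f(2.650000) = -19.490375, f(4.970000) = 84.663473 (opposite signs)
step 1: m = 3.810000, f(m) = 17.206341 > 0 → root in [2.650000, 3.810000]
step 2: m = 3.230000, f(m) = -4.401733 < 0 → root in [3.230000, 3.810000]
step 3: m = 3.520000, f(m) = 5.514208 > 0 → root in [3.230000, 3.520000]
step 4: m = 3.375000, f(m) = 0.343359 > 0 → root in [3.230000, 3.375000]
Midpoint of [3.230000, 3.375000] = 3.302500

3.30250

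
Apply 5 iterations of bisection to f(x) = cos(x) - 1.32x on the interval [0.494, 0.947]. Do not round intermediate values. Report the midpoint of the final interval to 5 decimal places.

f(0.494000) = 0.228363, f(0.947000) = -0.665919 (opposite signs)
step 1: m = 0.720500, f(m) = -0.199584 < 0 → root in [0.494000, 0.720500]
step 2: m = 0.607250, f(m) = 0.019650 > 0 → root in [0.607250, 0.720500]
step 3: m = 0.663875, f(m) = -0.088705 < 0 → root in [0.607250, 0.663875]
step 4: m = 0.635563, f(m) = -0.034205 < 0 → root in [0.607250, 0.635563]
step 5: m = 0.621406, f(m) = -0.007196 < 0 → root in [0.607250, 0.621406]
Midpoint of [0.607250, 0.621406] = 0.614328

0.61433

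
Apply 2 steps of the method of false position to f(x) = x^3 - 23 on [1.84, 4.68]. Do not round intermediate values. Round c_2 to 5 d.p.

2.60310

f(1.840000) = -16.770496, f(4.680000) = 79.503232
step 1: c = 2.334717, f(c) = -10.273690 < 0 → new bracket [2.334717, 4.680000]
step 2: c = 2.603101, f(c) = -5.361040 < 0 → new bracket [2.603101, 4.680000]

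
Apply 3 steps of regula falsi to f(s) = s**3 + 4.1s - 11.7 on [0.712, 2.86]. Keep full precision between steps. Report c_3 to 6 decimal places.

1.626280

f(0.712000) = -8.419856, f(2.860000) = 23.419656
step 1: c = 1.280032, f(c) = -4.354563 < 0 → new bracket [1.280032, 2.860000]
step 2: c = 1.527746, f(c) = -1.870471 < 0 → new bracket [1.527746, 2.860000]
step 3: c = 1.626280, f(c) = -0.731087 < 0 → new bracket [1.626280, 2.860000]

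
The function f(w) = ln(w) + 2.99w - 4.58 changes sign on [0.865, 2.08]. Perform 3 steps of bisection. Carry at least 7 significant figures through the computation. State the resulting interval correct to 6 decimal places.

f(0.865000) = -2.138676, f(2.080000) = 2.371568 (opposite signs)
step 1: m = 1.472500, f(m) = 0.209737 > 0 → root in [0.865000, 1.472500]
step 2: m = 1.168750, f(m) = -0.929503 < 0 → root in [1.168750, 1.472500]
step 3: m = 1.320625, f(m) = -0.353226 < 0 → root in [1.320625, 1.472500]

[1.320625, 1.472500]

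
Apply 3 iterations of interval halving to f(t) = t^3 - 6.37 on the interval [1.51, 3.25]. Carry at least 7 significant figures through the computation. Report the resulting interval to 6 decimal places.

[1.727500, 1.945000]

f(1.510000) = -2.927049, f(3.250000) = 27.958125 (opposite signs)
step 1: m = 2.380000, f(m) = 7.111272 > 0 → root in [1.510000, 2.380000]
step 2: m = 1.945000, f(m) = 0.987984 > 0 → root in [1.510000, 1.945000]
step 3: m = 1.727500, f(m) = -1.214697 < 0 → root in [1.727500, 1.945000]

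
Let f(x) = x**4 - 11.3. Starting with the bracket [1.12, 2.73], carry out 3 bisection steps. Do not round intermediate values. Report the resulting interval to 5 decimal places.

f(1.120000) = -9.726481, f(2.730000) = 44.245718 (opposite signs)
step 1: m = 1.925000, f(m) = 2.431657 > 0 → root in [1.120000, 1.925000]
step 2: m = 1.522500, f(m) = -5.926847 < 0 → root in [1.522500, 1.925000]
step 3: m = 1.723750, f(m) = -2.471293 < 0 → root in [1.723750, 1.925000]

[1.72375, 1.92500]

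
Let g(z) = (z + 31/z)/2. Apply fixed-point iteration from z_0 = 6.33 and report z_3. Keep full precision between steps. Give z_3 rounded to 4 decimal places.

z_1 = g(6.330000) = 5.613657
z_2 = g(5.613657) = 5.567952
z_3 = g(5.567952) = 5.567764

5.5678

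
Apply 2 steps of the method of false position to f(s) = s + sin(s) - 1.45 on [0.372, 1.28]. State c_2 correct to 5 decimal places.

0.76338

False-position update: c = (a·f(b) − b·f(a))/(f(b) − f(a)); replace the endpoint whose sign matches f(c).
f(0.372000) = -0.714521, f(1.280000) = 0.788016
step 1: c = 0.803793, f(c) = 0.073787 > 0 → new bracket [0.372000, 0.803793]
step 2: c = 0.763377, f(c) = 0.004742 > 0 → new bracket [0.372000, 0.763377]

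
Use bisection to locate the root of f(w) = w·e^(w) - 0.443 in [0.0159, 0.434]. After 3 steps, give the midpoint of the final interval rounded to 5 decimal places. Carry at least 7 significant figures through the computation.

f(0.015900) = -0.426845, f(0.434000) = 0.226844 (opposite signs)
step 1: m = 0.224950, f(m) = -0.161304 < 0 → root in [0.224950, 0.434000]
step 2: m = 0.329475, f(m) = 0.015049 > 0 → root in [0.224950, 0.329475]
step 3: m = 0.277213, f(m) = -0.077233 < 0 → root in [0.277213, 0.329475]
Midpoint of [0.277213, 0.329475] = 0.303344

0.30334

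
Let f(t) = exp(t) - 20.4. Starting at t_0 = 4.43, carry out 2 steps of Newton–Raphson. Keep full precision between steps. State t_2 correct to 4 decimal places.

Newton update: t ← t − f(t)/f'(t).
f'(t) = exp(t)
t_0 = 4.430000: f = 63.531417, f' = 83.931417 → t_1 = 4.430000 - (63.531417)/(83.931417) = 3.673056
t_1 = 3.673056: f = 18.972027, f' = 39.372027 → t_2 = 3.673056 - (18.972027)/(39.372027) = 3.191190

3.1912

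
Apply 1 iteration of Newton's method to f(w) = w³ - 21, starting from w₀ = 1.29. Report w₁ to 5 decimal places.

Newton update: w ← w − f(w)/f'(w).
f'(w) = 3w²
w_0 = 1.290000: f = -18.853311, f' = 4.992300 → w_1 = 1.290000 - (-18.853311)/(4.992300) = 5.066478

5.06648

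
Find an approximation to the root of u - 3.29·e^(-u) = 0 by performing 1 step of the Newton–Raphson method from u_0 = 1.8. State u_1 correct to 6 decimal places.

f'(u) = 1 + 3.29·e^(-u)
u_0 = 1.800000: f = 1.256167, f' = 1.543833 → u_1 = 1.800000 - (1.256167)/(1.543833) = 0.986333

0.986333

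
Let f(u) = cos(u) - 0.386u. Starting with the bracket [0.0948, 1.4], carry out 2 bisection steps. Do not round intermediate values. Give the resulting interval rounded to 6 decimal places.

f(0.094800) = 0.958917, f(1.400000) = -0.370433 (opposite signs)
step 1: m = 0.747400, f(m) = 0.444962 > 0 → root in [0.747400, 1.400000]
step 2: m = 1.073700, f(m) = 0.062427 > 0 → root in [1.073700, 1.400000]

[1.073700, 1.400000]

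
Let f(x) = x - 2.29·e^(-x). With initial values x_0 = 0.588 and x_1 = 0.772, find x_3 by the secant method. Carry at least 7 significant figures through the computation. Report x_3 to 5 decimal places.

0.91573

f(x_0) = -0.683951, f(x_1) = -0.286181
x_2 = 0.772000 - (-0.286181)·(0.772000 - 0.588000)/(-0.286181 - (-0.683951)) = 0.904382; f(x_2) = -0.022592
x_3 = 0.904382 - (-0.022592)·(0.904382 - 0.772000)/(-0.022592 - (-0.286181)) = 0.915728; f(x_3) = -0.000787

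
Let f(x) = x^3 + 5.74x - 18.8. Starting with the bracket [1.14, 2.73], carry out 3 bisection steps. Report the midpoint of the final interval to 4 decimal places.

2.0344

f(1.140000) = -10.774856, f(2.730000) = 17.216617 (opposite signs)
step 1: m = 1.935000, f(m) = -0.448025 < 0 → root in [1.935000, 2.730000]
step 2: m = 2.332500, f(m) = 7.278647 > 0 → root in [1.935000, 2.332500]
step 3: m = 2.133750, f(m) = 3.162452 > 0 → root in [1.935000, 2.133750]
Midpoint of [1.935000, 2.133750] = 2.034375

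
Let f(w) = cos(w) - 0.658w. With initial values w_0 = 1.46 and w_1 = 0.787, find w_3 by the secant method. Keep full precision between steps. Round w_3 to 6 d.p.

f(w_0) = -0.850110, f(w_1) = 0.188127
w_2 = 0.787000 - (0.188127)·(0.787000 - 1.460000)/(0.188127 - (-0.850110)) = 0.908947; f(w_2) = 0.016490
w_3 = 0.908947 - (0.016490)·(0.908947 - 0.787000)/(0.016490 - (0.188127)) = 0.920663; f(w_3) = -0.000503

0.920663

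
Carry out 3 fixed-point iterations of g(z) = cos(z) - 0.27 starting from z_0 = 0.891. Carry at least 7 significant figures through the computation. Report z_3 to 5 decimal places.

z_1 = g(0.891000) = 0.358635
z_2 = g(0.358635) = 0.666377
z_3 = g(0.666377) = 0.516066

0.51607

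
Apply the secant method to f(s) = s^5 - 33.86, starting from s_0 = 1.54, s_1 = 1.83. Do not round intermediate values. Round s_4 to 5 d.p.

2.01949

f(s_0) = -25.198291, f(s_1) = -13.336310
s_2 = 1.830000 - (-13.336310)·(1.830000 - 1.540000)/(-13.336310 - (-25.198291)) = 2.156044; f(s_2) = 12.729525
s_3 = 2.156044 - (12.729525)·(2.156044 - 1.830000)/(12.729525 - (-13.336310)) = 1.996817; f(s_3) = -2.113825
s_4 = 1.996817 - (-2.113825)·(1.996817 - 2.156044)/(-2.113825 - (12.729525)) = 2.019492; f(s_4) = -0.269912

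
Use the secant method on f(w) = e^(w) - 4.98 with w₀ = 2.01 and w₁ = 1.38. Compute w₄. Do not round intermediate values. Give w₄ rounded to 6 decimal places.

Secant update: w_(k+1) = w_k − f(w_k)·(w_k − w_(k-1))/(f(w_k) − f(w_(k-1))).
f(w_0) = 2.483317, f(w_1) = -1.005098
w_2 = 1.380000 - (-1.005098)·(1.380000 - 2.010000)/(-1.005098 - (2.483317)) = 1.561518; f(w_2) = -0.213947
w_3 = 1.561518 - (-0.213947)·(1.561518 - 1.380000)/(-0.213947 - (-1.005098)) = 1.610606; f(w_3) = 0.025842
w_4 = 1.610606 - (0.025842)·(1.610606 - 1.561518)/(0.025842 - (-0.213947)) = 1.605316; f(w_4) = -0.000570

1.605316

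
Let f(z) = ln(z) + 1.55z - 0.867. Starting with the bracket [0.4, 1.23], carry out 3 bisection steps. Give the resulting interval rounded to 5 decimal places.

f(0.400000) = -1.163291, f(1.230000) = 1.246514 (opposite signs)
step 1: m = 0.815000, f(m) = 0.191683 > 0 → root in [0.400000, 0.815000]
step 2: m = 0.607500, f(m) = -0.423778 < 0 → root in [0.607500, 0.815000]
step 3: m = 0.711250, f(m) = -0.105294 < 0 → root in [0.711250, 0.815000]

[0.71125, 0.81500]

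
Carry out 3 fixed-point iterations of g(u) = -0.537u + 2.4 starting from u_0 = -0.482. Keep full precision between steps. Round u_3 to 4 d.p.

u_1 = g(-0.482000) = 2.658834
u_2 = g(2.658834) = 0.972206
u_3 = g(0.972206) = 1.877925

1.8779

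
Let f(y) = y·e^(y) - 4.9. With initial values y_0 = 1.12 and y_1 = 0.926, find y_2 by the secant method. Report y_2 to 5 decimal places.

f(y_0) = -1.467363, f(y_1) = -2.562414
y_2 = 0.926000 - (-2.562414)·(0.926000 - 1.120000)/(-2.562414 - (-1.467363)) = 1.379959; f(y_2) = 0.584979

1.37996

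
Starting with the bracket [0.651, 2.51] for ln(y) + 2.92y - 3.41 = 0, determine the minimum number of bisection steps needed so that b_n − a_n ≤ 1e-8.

Initial width b − a = 2.51 − 0.651 = 1.859000.
After n steps the width is (b−a)/2^n; need (b−a)/2^n ≤ 1e-8.
So n ≥ log₂(1.859000/1e-8) = log₂(185900000.0000) ≈ 27.4700.
Hence n = 28.

28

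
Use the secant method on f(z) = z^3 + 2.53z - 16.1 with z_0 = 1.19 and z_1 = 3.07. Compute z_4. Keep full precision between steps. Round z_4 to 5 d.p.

f(z_0) = -11.404141, f(z_1) = 20.601543
z_2 = 3.070000 - (20.601543)·(3.070000 - 1.190000)/(20.601543 - (-11.404141)) = 1.859874; f(z_2) = -4.960967
z_3 = 1.859874 - (-4.960967)·(1.859874 - 3.070000)/(-4.960967 - (20.601543)) = 2.094726; f(z_3) = -1.608947
z_4 = 2.094726 - (-1.608947)·(2.094726 - 1.859874)/(-1.608947 - (-4.960967)) = 2.207453; f(z_4) = 0.241439

2.20745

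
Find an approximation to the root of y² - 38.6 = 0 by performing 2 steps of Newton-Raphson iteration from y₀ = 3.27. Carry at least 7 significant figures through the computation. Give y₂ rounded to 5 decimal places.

6.32922

f'(y) = 2y
y_0 = 3.270000: f = -27.907100, f' = 6.540000 → y_1 = 3.270000 - (-27.907100)/(6.540000) = 7.537141
y_1 = 7.537141: f = 18.208490, f' = 15.074281 → y_2 = 7.537141 - (18.208490)/(15.074281) = 6.329223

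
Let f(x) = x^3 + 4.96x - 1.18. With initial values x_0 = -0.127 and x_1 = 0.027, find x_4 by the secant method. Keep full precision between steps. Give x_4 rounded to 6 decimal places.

f(x_0) = -1.811968, f(x_1) = -1.046060
x_2 = 0.027000 - (-1.046060)·(0.027000 - -0.127000)/(-1.046060 - (-1.811968)) = 0.237330; f(x_2) = 0.010524
x_3 = 0.237330 - (0.010524)·(0.237330 - 0.027000)/(0.010524 - (-1.046060)) = 0.235235; f(x_3) = -0.000218
x_4 = 0.235235 - (-0.000218)·(0.235235 - 0.237330)/(-0.000218 - (0.010524)) = 0.235277; f(x_4) = -0.000000

0.235277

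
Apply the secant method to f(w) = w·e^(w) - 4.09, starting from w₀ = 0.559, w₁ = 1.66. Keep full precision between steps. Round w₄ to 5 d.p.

1.22500

f(w_0) = -3.112352, f(w_1) = 4.640456
w_2 = 1.660000 - (4.640456)·(1.660000 - 0.559000)/(4.640456 - (-3.112352)) = 1.000995; f(w_2) = -1.366307
w_3 = 1.000995 - (-1.366307)·(1.000995 - 1.660000)/(-1.366307 - (4.640456)) = 1.150893; f(w_3) = -0.452011
w_4 = 1.150893 - (-0.452011)·(1.150893 - 1.000995)/(-0.452011 - (-1.366307)) = 1.225000; f(w_4) = 0.080103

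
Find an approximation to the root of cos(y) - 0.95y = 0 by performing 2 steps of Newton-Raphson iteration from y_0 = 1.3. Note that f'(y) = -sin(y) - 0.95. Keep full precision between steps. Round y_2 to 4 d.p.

0.7620

y_0 = 1.300000: f = -0.967501, f' = -1.913558 → y_1 = 1.300000 - (-0.967501)/(-1.913558) = 0.794397
y_1 = 0.794397: f = -0.053962, f' = -1.663441 → y_2 = 0.794397 - (-0.053962)/(-1.663441) = 0.761957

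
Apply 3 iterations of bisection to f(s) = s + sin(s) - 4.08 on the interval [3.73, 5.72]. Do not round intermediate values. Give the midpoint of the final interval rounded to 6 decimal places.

f(3.730000) = -0.905037, f(5.720000) = 1.106118 (opposite signs)
step 1: m = 4.725000, f(m) = -0.354920 < 0 → root in [4.725000, 5.720000]
step 2: m = 5.222500, f(m) = 0.269810 > 0 → root in [4.725000, 5.222500]
step 3: m = 4.973750, f(m) = -0.072289 < 0 → root in [4.973750, 5.222500]
Midpoint of [4.973750, 5.222500] = 5.098125

5.098125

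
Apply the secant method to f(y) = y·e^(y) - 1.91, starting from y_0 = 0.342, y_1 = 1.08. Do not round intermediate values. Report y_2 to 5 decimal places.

0.73264

f(y_0) = -1.428546, f(y_1) = 1.270254
y_2 = 1.080000 - (1.270254)·(1.080000 - 0.342000)/(1.270254 - (-1.428546)) = 0.732643; f(y_2) = -0.385684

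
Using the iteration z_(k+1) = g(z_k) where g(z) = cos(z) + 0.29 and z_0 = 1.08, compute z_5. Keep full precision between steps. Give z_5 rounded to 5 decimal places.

z_1 = g(1.080000) = 0.761328
z_2 = g(0.761328) = 1.013920
z_3 = g(1.013920) = 0.818537
z_4 = g(0.818537) = 0.973290
z_5 = g(0.973290) = 0.852582

0.85258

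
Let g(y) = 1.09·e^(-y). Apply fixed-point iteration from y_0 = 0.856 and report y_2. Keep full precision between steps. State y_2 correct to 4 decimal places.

0.6860

y_1 = g(0.856000) = 0.463095
y_2 = g(0.463095) = 0.685973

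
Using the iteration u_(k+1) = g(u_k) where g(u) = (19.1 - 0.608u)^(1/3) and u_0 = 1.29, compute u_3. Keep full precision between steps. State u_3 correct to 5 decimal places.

2.59731

u_1 = g(1.290000) = 2.635973
u_2 = g(2.635973) = 2.596115
u_3 = g(2.596115) = 2.597313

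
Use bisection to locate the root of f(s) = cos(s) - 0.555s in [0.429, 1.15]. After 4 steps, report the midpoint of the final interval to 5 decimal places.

0.99228

f(0.429000) = 0.671287, f(1.150000) = -0.229763 (opposite signs)
step 1: m = 0.789500, f(m) = 0.266028 > 0 → root in [0.789500, 1.150000]
step 2: m = 0.969750, f(m) = 0.027294 > 0 → root in [0.969750, 1.150000]
step 3: m = 1.059875, f(m) = -0.099250 < 0 → root in [0.969750, 1.059875]
step 4: m = 1.014812, f(m) = -0.035442 < 0 → root in [0.969750, 1.014812]
Midpoint of [0.969750, 1.014812] = 0.992281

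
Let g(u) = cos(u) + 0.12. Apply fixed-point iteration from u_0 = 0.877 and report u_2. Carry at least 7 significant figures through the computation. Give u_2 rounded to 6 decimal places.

u_1 = g(0.877000) = 0.759460
u_2 = g(0.759460) = 0.845208

0.845208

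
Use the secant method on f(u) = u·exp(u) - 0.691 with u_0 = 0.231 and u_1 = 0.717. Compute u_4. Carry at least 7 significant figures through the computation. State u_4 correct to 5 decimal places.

0.44389

f(u_0) = -0.399973, f(u_1) = 0.777616
u_2 = 0.717000 - (0.777616)·(0.717000 - 0.231000)/(0.777616 - (-0.399973)) = 0.396072; f(u_2) = -0.102447
u_3 = 0.396072 - (-0.102447)·(0.396072 - 0.717000)/(-0.102447 - (0.777616)) = 0.433431; f(u_3) = -0.022416
u_4 = 0.433431 - (-0.022416)·(0.433431 - 0.396072)/(-0.022416 - (-0.102447)) = 0.443894; f(u_4) = 0.000927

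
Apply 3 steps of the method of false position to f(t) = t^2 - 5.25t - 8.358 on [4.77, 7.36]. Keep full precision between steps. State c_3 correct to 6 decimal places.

False-position update: c = (a·f(b) − b·f(a))/(f(b) − f(a)); replace the endpoint whose sign matches f(c).
f(4.770000) = -10.647600, f(7.360000) = 7.171600
step 1: c = 6.317616, f(c) = -1.613210 < 0 → new bracket [6.317616, 7.360000]
step 2: c = 6.509036, f(c) = -0.162891 < 0 → new bracket [6.509036, 7.360000]
step 3: c = 6.527935, f(c) = -0.015725 < 0 → new bracket [6.527935, 7.360000]

6.527935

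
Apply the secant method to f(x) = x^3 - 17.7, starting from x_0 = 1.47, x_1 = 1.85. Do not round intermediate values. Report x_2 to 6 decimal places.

3.219205

f(x_0) = -14.523477, f(x_1) = -11.368375
x_2 = 1.850000 - (-11.368375)·(1.850000 - 1.470000)/(-11.368375 - (-14.523477)) = 3.219205; f(x_2) = 15.661536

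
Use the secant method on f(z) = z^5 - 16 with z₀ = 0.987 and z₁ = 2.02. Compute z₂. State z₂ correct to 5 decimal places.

f(z_0) = -15.063332, f(z_1) = 17.632322
z_2 = 2.020000 - (17.632322)·(2.020000 - 0.987000)/(17.632322 - (-15.063332)) = 1.462917; f(z_2) = -9.299632

1.46292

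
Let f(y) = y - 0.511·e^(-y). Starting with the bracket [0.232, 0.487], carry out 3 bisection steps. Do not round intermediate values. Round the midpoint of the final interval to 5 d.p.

0.34356

f(0.232000) = -0.173195, f(0.487000) = 0.173007 (opposite signs)
step 1: m = 0.359500, f(m) = 0.002809 > 0 → root in [0.232000, 0.359500]
step 2: m = 0.295750, f(m) = -0.084420 < 0 → root in [0.295750, 0.359500]
step 3: m = 0.327625, f(m) = -0.040619 < 0 → root in [0.327625, 0.359500]
Midpoint of [0.327625, 0.359500] = 0.343562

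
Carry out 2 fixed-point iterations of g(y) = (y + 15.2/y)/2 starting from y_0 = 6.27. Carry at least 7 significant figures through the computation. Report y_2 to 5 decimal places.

y_1 = g(6.270000) = 4.347121
y_2 = g(4.347121) = 3.921844

3.92184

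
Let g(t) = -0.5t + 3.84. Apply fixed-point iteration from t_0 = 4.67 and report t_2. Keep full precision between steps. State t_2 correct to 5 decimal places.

t_1 = g(4.670000) = 1.505000
t_2 = g(1.505000) = 3.087500

3.08750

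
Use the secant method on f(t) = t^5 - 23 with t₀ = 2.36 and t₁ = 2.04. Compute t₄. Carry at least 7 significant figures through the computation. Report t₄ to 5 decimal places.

1.87283

f(t_0) = 50.208248, f(t_1) = 12.330586
t_2 = 2.040000 - (12.330586)·(2.040000 - 2.360000)/(12.330586 - (50.208248)) = 1.935828; f(t_2) = 4.185290
t_3 = 1.935828 - (4.185290)·(1.935828 - 2.040000)/(4.185290 - (12.330586)) = 1.882302; f(t_3) = 0.629037
t_4 = 1.882302 - (0.629037)·(1.882302 - 1.935828)/(0.629037 - (4.185290)) = 1.872834; f(t_4) = 0.040721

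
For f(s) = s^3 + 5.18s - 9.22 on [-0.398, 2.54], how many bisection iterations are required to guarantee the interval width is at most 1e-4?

Initial width b − a = 2.54 − -0.398 = 2.938000.
After n steps the width is (b−a)/2^n; need (b−a)/2^n ≤ 1e-4.
So n ≥ log₂(2.938000/1e-4) = log₂(29380.0000) ≈ 14.8425.
Hence n = 15.

15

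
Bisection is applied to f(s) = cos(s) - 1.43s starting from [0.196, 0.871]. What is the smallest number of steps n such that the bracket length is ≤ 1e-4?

Initial width b − a = 0.871 − 0.196 = 0.675000.
After n steps the width is (b−a)/2^n; need (b−a)/2^n ≤ 1e-4.
So n ≥ log₂(0.675000/1e-4) = log₂(6750.0000) ≈ 12.7207.
Hence n = 13.

13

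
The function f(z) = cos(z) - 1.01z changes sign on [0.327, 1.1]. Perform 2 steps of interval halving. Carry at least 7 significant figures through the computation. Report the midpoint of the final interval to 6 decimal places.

f(0.327000) = 0.616740, f(1.100000) = -0.657404 (opposite signs)
step 1: m = 0.713500, f(m) = 0.035441 > 0 → root in [0.713500, 1.100000]
step 2: m = 0.906750, f(m) = -0.299509 < 0 → root in [0.713500, 0.906750]
Midpoint of [0.713500, 0.906750] = 0.810125

0.810125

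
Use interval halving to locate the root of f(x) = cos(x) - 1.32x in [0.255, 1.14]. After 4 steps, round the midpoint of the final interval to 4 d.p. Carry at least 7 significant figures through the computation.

0.6145

f(0.255000) = 0.631063, f(1.140000) = -1.087205 (opposite signs)
step 1: m = 0.697500, f(m) = -0.154250 < 0 → root in [0.255000, 0.697500]
step 2: m = 0.476250, f(m) = 0.260070 > 0 → root in [0.476250, 0.697500]
step 3: m = 0.586875, f(m) = 0.058000 > 0 → root in [0.586875, 0.697500]
step 4: m = 0.642188, f(m) = -0.046900 < 0 → root in [0.586875, 0.642188]
Midpoint of [0.586875, 0.642188] = 0.614531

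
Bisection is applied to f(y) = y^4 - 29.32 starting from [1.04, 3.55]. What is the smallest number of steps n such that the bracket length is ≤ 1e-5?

18

Initial width b − a = 3.55 − 1.04 = 2.510000.
After n steps the width is (b−a)/2^n; need (b−a)/2^n ≤ 1e-5.
So n ≥ log₂(2.510000/1e-5) = log₂(251000.0000) ≈ 17.9373.
Hence n = 18.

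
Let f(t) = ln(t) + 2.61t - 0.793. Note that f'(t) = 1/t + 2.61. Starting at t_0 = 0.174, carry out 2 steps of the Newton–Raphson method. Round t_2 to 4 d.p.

0.5335

t_0 = 0.174000: f = -2.087560, f' = 8.357126 → t_1 = 0.174000 - (-2.087560)/(8.357126) = 0.423794
t_1 = 0.423794: f = -0.545405, f' = 4.969637 → t_2 = 0.423794 - (-0.545405)/(4.969637) = 0.533542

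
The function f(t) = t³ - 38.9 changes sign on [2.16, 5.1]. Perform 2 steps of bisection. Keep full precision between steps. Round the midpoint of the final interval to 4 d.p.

f(2.160000) = -28.822304, f(5.100000) = 93.751000 (opposite signs)
step 1: m = 3.630000, f(m) = 8.932147 > 0 → root in [2.160000, 3.630000]
step 2: m = 2.895000, f(m) = -14.636933 < 0 → root in [2.895000, 3.630000]
Midpoint of [2.895000, 3.630000] = 3.262500

3.2625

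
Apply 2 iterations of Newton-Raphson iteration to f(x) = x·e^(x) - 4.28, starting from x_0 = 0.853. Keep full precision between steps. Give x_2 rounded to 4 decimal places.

1.2520

f'(x) = (x + 1)·e^(x)
x_0 = 0.853000: f = -2.278285, f' = 4.348391 → x_1 = 0.853000 - (-2.278285)/(4.348391) = 1.376937
x_1 = 1.376937: f = 1.176455, f' = 9.419202 → x_2 = 1.376937 - (1.176455)/(9.419202) = 1.252038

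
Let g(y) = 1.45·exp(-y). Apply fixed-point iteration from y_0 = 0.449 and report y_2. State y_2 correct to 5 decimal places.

y_1 = g(0.449000) = 0.925486
y_2 = g(0.925486) = 0.574691

0.57469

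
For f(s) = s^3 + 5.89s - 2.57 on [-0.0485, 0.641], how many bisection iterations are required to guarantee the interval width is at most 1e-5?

17

Initial width b − a = 0.641 − -0.0485 = 0.689500.
After n steps the width is (b−a)/2^n; need (b−a)/2^n ≤ 1e-5.
So n ≥ log₂(0.689500/1e-5) = log₂(68950.0000) ≈ 16.0733.
Hence n = 17.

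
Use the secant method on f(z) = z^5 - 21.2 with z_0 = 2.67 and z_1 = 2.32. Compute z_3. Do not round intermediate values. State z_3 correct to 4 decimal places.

Secant update: z_(k+1) = z_k − f(z_k)·(z_k − z_(k-1))/(f(z_k) − f(z_(k-1))).
f(z_0) = 114.492645, f(z_1) = 46.010933
z_2 = 2.320000 - (46.010933)·(2.320000 - 2.670000)/(46.010933 - (114.492645)) = 2.084845; f(z_2) = 18.188434
z_3 = 2.084845 - (18.188434)·(2.084845 - 2.320000)/(18.188434 - (46.010933)) = 1.931117; f(z_3) = 5.656073

1.9311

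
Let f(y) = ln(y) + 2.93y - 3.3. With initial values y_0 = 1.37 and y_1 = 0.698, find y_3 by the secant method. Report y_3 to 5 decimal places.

1.09595

Secant update: y_(k+1) = y_k − f(y_k)·(y_k − y_(k-1))/(f(y_k) − f(y_(k-1))).
f(y_0) = 1.028911, f(y_1) = -1.614396
y_2 = 0.698000 - (-1.614396)·(0.698000 - 1.370000)/(-1.614396 - (1.028911)) = 1.108423; f(y_2) = 0.050618
y_3 = 1.108423 - (0.050618)·(1.108423 - 0.698000)/(0.050618 - (-1.614396)) = 1.095946; f(y_3) = 0.002739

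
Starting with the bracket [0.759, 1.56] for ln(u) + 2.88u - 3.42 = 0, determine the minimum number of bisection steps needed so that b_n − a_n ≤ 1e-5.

Initial width b − a = 1.56 − 0.759 = 0.801000.
After n steps the width is (b−a)/2^n; need (b−a)/2^n ≤ 1e-5.
So n ≥ log₂(0.801000/1e-5) = log₂(80100.0000) ≈ 16.2895.
Hence n = 17.

17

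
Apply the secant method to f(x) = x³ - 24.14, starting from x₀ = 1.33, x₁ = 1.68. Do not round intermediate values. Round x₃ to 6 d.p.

2.308442

f(x_0) = -21.787363, f(x_1) = -19.398368
x_2 = 1.680000 - (-19.398368)·(1.680000 - 1.330000)/(-19.398368 - (-21.787363)) = 4.521960; f(x_2) = 68.325605
x_3 = 4.521960 - (68.325605)·(4.521960 - 1.680000)/(68.325605 - (-19.398368)) = 2.308442; f(x_3) = -11.838540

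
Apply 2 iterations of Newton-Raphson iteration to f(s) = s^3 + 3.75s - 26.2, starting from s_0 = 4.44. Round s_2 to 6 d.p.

Newton update: s ← s − f(s)/f'(s).
f'(s) = 3s^2 + 3.75
s_0 = 4.440000: f = 77.978384, f' = 62.890800 → s_1 = 4.440000 - (77.978384)/(62.890800) = 3.200099
s_1 = 3.200099: f = 18.571403, f' = 34.471895 → s_2 = 3.200099 - (18.571403)/(34.471895) = 2.661358

2.661358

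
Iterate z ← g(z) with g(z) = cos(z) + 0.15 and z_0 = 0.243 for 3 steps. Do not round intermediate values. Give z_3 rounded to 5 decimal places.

0.98364

z_1 = g(0.243000) = 1.120620
z_2 = g(1.120620) = 0.585124
z_3 = g(0.585124) = 0.983644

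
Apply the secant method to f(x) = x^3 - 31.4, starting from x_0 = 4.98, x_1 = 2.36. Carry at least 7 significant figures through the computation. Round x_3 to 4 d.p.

3.2744

Secant update: x_(k+1) = x_k − f(x_k)·(x_k − x_(k-1))/(f(x_k) − f(x_(k-1))).
f(x_0) = 92.105992, f(x_1) = -18.255744
x_2 = 2.360000 - (-18.255744)·(2.360000 - 4.980000)/(-18.255744 - (92.105992)) = 2.793393; f(x_2) = -9.603021
x_3 = 2.793393 - (-9.603021)·(2.793393 - 2.360000)/(-9.603021 - (-18.255744)) = 3.274385; f(x_3) = 3.706632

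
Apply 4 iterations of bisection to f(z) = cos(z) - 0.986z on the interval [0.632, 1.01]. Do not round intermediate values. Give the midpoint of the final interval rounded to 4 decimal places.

0.7383

f(0.632000) = 0.183696, f(1.010000) = -0.463999 (opposite signs)
step 1: m = 0.821000, f(m) = -0.128016 < 0 → root in [0.632000, 0.821000]
step 2: m = 0.726500, f(m) = 0.031175 > 0 → root in [0.726500, 0.821000]
step 3: m = 0.773750, f(m) = -0.047622 < 0 → root in [0.726500, 0.773750]
step 4: m = 0.750125, f(m) = -0.008020 < 0 → root in [0.726500, 0.750125]
Midpoint of [0.726500, 0.750125] = 0.738312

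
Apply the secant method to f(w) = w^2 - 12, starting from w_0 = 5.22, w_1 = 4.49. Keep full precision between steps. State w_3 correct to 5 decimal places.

f(w_0) = 15.248400, f(w_1) = 8.160100
w_2 = 4.490000 - (8.160100)·(4.490000 - 5.220000)/(8.160100 - (15.248400)) = 3.649619; f(w_2) = 1.319718
w_3 = 3.649619 - (1.319718)·(3.649619 - 4.490000)/(1.319718 - (8.160100)) = 3.487484; f(w_3) = 0.162543

3.48748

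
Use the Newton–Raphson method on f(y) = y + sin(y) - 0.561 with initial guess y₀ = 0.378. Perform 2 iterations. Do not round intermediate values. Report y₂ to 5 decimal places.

f'(y) = 1 + cos(y)
y_0 = 0.378000: f = 0.186062, f' = 1.929405 → y_1 = 0.378000 - (0.186062)/(1.929405) = 0.281565
y_1 = 0.281565: f = -0.001576, f' = 1.960622 → y_2 = 0.281565 - (-0.001576)/(1.960622) = 0.282369

0.28237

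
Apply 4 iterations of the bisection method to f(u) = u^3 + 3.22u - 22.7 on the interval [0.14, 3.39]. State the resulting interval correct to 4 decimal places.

f(0.140000) = -22.246456, f(3.390000) = 27.174019 (opposite signs)
step 1: m = 1.765000, f(m) = -11.518328 < 0 → root in [1.765000, 3.390000]
step 2: m = 2.577500, f(m) = 2.723187 > 0 → root in [1.765000, 2.577500]
step 3: m = 2.171250, f(m) = -5.472593 < 0 → root in [2.171250, 2.577500]
step 4: m = 2.374375, f(m) = -1.668602 < 0 → root in [2.374375, 2.577500]

[2.3744, 2.5775]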